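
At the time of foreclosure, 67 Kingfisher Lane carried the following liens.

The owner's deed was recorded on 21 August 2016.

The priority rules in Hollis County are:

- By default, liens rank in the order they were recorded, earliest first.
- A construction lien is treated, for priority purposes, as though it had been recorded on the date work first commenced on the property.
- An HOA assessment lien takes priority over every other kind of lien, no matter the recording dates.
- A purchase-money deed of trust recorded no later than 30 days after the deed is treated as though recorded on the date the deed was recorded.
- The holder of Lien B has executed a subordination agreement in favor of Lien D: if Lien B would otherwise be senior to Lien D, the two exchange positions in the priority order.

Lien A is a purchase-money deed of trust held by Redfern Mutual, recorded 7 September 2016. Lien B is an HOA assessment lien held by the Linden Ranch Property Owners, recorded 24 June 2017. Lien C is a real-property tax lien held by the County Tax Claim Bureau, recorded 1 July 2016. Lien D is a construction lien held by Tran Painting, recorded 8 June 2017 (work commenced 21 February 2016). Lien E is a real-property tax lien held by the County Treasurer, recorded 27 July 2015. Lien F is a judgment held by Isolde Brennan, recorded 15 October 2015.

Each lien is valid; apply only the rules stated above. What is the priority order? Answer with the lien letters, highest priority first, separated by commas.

Effective dates after the stated exceptions: A's effective date is the deed date, 21 August 2016; D is treated as recorded 21 February 2016, the work-commencement date.
B is an HOA assessment lien and takes priority over every other lien.
Remaining liens by effective date: E (27 July 2015), F (15 October 2015), D (21 February 2016), C (1 July 2016), A (21 August 2016).
B would otherwise be senior to D, so under the subordination agreement B and D exchange positions.

D, E, F, B, C, A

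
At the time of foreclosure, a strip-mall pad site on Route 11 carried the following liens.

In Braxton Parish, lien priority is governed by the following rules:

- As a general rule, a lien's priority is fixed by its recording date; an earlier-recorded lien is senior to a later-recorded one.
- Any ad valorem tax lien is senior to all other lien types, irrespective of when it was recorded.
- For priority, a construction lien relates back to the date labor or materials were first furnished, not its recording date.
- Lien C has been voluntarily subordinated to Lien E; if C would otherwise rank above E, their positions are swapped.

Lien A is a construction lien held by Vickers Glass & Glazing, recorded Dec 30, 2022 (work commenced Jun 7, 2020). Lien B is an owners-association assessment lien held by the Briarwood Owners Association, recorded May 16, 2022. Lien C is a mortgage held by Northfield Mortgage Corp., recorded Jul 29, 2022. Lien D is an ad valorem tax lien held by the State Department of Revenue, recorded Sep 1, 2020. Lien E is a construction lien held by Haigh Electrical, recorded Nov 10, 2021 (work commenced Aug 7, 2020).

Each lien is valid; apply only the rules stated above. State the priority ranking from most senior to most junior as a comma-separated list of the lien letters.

D, A, E, B, C

First, effective dates: A is treated as recorded Jun 7, 2020, the work-commencement date; E relates back to Aug 7, 2020 (work commenced).
D is an ad valorem tax lien and takes priority over every other lien.
Ordering the rest by effective date: A (Jun 7, 2020), E (Aug 7, 2020), B (May 16, 2022), C (Jul 29, 2022).
C is already junior to E, so the subordination agreement changes nothing.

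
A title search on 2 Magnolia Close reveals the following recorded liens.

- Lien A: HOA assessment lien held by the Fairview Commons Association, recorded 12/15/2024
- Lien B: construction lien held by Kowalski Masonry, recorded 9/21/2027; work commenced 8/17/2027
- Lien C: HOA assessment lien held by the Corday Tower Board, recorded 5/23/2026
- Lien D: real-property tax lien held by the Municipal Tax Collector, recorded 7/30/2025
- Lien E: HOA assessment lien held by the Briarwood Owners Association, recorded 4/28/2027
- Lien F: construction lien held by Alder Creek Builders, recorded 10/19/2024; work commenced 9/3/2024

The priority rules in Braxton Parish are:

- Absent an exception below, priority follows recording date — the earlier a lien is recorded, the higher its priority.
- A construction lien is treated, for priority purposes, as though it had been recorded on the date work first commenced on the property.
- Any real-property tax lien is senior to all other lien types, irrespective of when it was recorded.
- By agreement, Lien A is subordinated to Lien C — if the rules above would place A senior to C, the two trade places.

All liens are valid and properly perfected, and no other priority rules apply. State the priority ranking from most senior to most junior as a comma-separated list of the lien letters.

D, F, C, A, E, B

Effective dates after the stated exceptions: B is treated as recorded 8/17/2027, the work-commencement date; F's effective date is 9/3/2024, when work began.
D, as a real-property tax lien, has superpriority and ranks first.
The other liens, earliest effective date first: F (9/3/2024), A (12/15/2024), C (5/23/2026), E (4/28/2027), B (8/17/2027).
A would otherwise be senior to C, so under the subordination agreement A and C exchange positions.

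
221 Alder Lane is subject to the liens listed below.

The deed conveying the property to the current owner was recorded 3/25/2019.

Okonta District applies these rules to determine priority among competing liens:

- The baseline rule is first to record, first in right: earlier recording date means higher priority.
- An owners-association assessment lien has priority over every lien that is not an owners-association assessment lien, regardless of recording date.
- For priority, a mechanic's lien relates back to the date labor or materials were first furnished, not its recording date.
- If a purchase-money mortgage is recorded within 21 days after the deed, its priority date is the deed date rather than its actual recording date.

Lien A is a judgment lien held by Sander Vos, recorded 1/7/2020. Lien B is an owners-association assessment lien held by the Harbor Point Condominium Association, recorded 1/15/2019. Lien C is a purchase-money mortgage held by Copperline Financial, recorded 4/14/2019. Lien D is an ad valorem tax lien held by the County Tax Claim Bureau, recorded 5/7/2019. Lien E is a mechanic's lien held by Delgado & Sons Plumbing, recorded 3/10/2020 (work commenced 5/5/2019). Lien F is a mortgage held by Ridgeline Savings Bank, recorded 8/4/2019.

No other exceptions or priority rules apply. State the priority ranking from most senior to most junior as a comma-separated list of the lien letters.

Effective dates: C was recorded within the 21-day window, so its effective date is the deed date 3/25/2019; E is treated as recorded 5/5/2019, the work-commencement date.
B is an owners-association assessment lien and takes priority over every other lien.
Among the remaining liens, by effective date: C (3/25/2019), E (5/5/2019), D (5/7/2019), F (8/4/2019), A (1/7/2020).

B, C, E, D, F, A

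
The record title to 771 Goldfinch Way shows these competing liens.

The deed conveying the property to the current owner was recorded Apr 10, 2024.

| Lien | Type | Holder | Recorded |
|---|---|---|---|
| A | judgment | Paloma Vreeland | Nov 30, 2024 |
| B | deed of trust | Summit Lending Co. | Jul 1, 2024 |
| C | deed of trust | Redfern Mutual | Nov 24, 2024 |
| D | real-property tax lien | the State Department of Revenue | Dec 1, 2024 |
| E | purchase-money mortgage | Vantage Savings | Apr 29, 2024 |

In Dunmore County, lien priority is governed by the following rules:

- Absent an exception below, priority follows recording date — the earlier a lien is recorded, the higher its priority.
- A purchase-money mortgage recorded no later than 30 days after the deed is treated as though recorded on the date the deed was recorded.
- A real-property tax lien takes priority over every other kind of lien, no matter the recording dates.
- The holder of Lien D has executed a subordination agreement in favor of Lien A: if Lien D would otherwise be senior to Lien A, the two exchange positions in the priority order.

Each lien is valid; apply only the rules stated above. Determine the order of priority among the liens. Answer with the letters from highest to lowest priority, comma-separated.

A, E, B, C, D

Effective dates: E was recorded within the 30-day window, so its effective date is the deed date Apr 10, 2024.
As a real-property tax lien, D is senior to every other lien.
Ordering the rest by effective date: E (Apr 10, 2024), B (Jul 1, 2024), C (Nov 24, 2024), A (Nov 30, 2024).
D would otherwise be senior to A, so under the subordination agreement D and A exchange positions.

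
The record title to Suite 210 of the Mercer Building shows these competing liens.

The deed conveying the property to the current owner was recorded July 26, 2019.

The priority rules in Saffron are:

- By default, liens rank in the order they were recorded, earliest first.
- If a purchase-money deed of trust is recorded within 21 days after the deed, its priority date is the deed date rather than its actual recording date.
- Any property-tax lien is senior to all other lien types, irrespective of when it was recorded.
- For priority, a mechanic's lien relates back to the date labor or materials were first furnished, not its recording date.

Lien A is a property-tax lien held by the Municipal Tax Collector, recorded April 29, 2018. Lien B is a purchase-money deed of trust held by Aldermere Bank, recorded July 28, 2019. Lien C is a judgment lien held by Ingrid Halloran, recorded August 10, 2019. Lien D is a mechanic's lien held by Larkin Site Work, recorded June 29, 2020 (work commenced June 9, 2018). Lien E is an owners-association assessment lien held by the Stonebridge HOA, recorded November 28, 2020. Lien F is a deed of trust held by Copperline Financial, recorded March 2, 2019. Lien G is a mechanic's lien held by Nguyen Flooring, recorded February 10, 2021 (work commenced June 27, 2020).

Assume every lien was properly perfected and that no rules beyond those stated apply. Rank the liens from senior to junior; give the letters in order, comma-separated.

A, D, F, B, C, G, E

First, effective dates: B was recorded within the 21-day window, so its effective date is the deed date July 26, 2019; D relates back to June 9, 2018 (work commenced); G's effective date is June 27, 2020, when work began.
As a property-tax lien, A is senior to every other lien.
Among the remaining liens, by effective date: D (June 9, 2018), F (March 2, 2019), B (July 26, 2019), C (August 10, 2019), G (June 27, 2020), E (November 28, 2020).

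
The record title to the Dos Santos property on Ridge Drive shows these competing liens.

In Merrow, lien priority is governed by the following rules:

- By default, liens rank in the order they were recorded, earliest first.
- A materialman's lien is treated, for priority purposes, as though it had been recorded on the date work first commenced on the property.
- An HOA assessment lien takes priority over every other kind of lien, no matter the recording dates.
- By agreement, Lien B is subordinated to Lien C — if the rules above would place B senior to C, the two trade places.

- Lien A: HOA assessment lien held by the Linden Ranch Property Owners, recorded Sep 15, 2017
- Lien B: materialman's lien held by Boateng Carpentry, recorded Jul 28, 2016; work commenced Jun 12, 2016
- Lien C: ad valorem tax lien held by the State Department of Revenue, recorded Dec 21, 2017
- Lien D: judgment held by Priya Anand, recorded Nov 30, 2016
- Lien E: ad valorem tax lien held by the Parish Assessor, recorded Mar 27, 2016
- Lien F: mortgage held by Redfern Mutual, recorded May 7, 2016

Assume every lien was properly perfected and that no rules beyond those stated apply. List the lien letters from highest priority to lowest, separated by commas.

A, E, F, C, D, B

Adjusting effective dates: B is treated as recorded Jun 12, 2016, the work-commencement date.
A, as an HOA assessment lien, has superpriority and ranks first.
Among the remaining liens, by effective date: E (Mar 27, 2016), F (May 7, 2016), B (Jun 12, 2016), D (Nov 30, 2016), C (Dec 21, 2017).
B would otherwise be senior to C, so under the subordination agreement B and C exchange positions.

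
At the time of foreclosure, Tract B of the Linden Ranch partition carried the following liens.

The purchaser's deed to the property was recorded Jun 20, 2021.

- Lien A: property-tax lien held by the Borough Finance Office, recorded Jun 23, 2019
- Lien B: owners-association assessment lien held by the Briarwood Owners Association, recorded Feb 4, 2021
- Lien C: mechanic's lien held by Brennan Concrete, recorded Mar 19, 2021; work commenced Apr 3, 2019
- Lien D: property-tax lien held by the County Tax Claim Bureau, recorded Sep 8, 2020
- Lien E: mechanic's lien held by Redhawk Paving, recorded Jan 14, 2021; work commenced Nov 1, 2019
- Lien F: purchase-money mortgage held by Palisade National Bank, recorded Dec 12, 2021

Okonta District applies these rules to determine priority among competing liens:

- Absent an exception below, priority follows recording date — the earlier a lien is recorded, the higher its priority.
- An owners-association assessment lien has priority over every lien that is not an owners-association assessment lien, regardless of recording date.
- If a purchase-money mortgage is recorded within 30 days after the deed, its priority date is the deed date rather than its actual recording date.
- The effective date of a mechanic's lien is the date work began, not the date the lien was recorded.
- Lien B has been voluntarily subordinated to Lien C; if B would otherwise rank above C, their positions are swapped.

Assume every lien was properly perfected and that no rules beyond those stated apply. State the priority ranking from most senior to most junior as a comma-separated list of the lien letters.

C, B, A, E, D, F

Adjusting effective dates: C relates back to Apr 3, 2019 (work commenced); E is treated as recorded Nov 1, 2019, the work-commencement date; F missed the 30-day window (175 days after the deed), so its recording date stands.
B is an owners-association assessment lien and takes priority over every other lien.
Among the remaining liens, by effective date: C (Apr 3, 2019), A (Jun 23, 2019), E (Nov 1, 2019), D (Sep 8, 2020), F (Dec 12, 2021).
B is senior to C before the subordination, so the two trade places.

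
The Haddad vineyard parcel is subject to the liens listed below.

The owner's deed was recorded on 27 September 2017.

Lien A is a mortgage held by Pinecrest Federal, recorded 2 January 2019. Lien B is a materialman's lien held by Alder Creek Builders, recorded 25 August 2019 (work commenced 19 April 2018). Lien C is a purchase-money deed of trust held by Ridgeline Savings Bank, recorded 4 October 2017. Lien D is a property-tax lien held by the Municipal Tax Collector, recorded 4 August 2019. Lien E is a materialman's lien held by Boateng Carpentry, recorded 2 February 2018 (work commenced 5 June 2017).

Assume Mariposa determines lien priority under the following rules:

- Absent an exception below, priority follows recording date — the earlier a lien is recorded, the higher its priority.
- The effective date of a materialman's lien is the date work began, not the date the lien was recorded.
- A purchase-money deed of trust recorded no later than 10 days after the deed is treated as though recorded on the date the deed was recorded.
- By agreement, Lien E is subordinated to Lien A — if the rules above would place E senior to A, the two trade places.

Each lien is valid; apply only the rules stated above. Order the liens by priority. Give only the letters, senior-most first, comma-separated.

A, C, B, E, D

Effective dates after the stated exceptions: B is treated as recorded 19 April 2018, the work-commencement date; C relates back to the deed date 27 September 2017; E relates back to 5 June 2017 (work commenced).
By effective date, earliest first: E (5 June 2017), C (27 September 2017), B (19 April 2018), A (2 January 2019), D (4 August 2019).
E would otherwise be senior to A, so under the subordination agreement E and A exchange positions.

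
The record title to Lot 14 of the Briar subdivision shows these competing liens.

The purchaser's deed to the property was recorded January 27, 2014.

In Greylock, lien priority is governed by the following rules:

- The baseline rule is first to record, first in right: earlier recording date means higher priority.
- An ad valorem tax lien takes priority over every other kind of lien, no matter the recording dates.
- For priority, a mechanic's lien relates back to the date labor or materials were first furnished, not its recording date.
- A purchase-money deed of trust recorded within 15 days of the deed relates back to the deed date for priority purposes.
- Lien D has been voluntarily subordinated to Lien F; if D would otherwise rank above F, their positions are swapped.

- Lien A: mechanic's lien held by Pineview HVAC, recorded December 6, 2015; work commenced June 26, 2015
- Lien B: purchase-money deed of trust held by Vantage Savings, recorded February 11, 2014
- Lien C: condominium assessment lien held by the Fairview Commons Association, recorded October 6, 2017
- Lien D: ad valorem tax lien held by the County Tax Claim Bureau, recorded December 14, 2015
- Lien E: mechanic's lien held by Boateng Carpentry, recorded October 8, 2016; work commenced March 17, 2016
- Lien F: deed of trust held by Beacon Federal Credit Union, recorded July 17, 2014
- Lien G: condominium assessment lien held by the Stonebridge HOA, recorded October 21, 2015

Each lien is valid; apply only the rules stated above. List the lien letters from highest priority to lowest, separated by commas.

F, B, D, A, G, E, C

First, effective dates: A is treated as recorded June 26, 2015, the work-commencement date; B's effective date is the deed date, January 27, 2014; E's effective date is March 17, 2016, when work began.
D, as an ad valorem tax lien, has superpriority and ranks first.
Remaining liens by effective date: B (January 27, 2014), F (July 17, 2014), A (June 26, 2015), G (October 21, 2015), E (March 17, 2016), C (October 6, 2017).
Because D would otherwise rank above F, the subordination swaps them.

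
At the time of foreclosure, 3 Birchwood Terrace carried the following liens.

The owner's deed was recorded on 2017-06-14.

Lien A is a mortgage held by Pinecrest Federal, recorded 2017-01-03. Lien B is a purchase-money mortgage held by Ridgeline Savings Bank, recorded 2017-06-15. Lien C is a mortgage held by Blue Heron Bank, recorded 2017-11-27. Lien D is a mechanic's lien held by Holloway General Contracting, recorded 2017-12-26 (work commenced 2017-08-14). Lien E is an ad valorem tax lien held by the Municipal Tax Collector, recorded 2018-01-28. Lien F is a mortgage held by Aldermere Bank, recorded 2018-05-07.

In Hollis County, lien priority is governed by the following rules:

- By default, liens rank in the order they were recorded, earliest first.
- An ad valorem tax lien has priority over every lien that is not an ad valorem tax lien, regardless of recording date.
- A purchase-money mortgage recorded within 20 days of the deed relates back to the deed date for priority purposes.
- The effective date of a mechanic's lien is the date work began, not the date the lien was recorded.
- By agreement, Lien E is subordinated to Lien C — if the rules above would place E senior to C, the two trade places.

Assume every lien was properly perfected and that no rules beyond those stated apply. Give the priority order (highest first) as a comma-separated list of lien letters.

C, A, B, D, E, F

Effective dates after the stated exceptions: B was recorded within the 20-day window, so its effective date is the deed date 2017-06-14; D is treated as recorded 2017-08-14, the work-commencement date.
As an ad valorem tax lien, E is senior to every other lien.
Among the remaining liens, by effective date: A (2017-01-03), B (2017-06-14), D (2017-08-14), C (2017-11-27), F (2018-05-07).
E would otherwise be senior to C, so under the subordination agreement E and C exchange positions.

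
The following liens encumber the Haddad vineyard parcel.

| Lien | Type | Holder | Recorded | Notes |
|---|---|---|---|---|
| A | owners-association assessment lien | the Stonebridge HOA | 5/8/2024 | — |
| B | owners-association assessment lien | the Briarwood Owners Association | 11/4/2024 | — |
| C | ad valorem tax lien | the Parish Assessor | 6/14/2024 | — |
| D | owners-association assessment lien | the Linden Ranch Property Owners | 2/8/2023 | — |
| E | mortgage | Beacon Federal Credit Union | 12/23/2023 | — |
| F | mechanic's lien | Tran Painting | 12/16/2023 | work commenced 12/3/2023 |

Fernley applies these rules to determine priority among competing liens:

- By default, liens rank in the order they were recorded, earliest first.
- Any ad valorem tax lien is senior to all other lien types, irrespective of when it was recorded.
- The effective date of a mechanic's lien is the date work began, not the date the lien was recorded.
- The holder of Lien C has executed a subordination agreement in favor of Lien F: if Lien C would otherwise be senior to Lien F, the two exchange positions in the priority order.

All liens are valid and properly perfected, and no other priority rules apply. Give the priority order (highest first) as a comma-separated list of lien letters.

F, D, C, E, A, B

Adjusting effective dates: F's effective date is 12/3/2023, when work began.
C is an ad valorem tax lien and takes priority over every other lien.
Remaining liens by effective date: D (2/8/2023), F (12/3/2023), E (12/23/2023), A (5/8/2024), B (11/4/2024).
Because C would otherwise rank above F, the subordination swaps them.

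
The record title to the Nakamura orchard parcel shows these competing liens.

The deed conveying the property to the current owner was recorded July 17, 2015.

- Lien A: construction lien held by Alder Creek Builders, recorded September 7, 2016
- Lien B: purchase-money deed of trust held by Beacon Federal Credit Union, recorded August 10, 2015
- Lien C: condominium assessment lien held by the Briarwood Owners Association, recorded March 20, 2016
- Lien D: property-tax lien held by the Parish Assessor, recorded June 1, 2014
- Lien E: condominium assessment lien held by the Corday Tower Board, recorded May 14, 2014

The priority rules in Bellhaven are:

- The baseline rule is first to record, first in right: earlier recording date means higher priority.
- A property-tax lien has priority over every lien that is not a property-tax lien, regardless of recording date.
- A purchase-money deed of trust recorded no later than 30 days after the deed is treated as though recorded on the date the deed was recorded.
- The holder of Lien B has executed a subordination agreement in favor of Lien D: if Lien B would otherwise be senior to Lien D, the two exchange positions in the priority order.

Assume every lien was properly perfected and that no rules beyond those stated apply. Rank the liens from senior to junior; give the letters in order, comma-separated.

D, E, B, C, A

First, effective dates: B's effective date is the deed date, July 17, 2015.
As a property-tax lien, D is senior to every other lien.
Ordering the rest by effective date: E (May 14, 2014), B (July 17, 2015), C (March 20, 2016), A (September 7, 2016).
B already ranks below D; the subordination has no effect.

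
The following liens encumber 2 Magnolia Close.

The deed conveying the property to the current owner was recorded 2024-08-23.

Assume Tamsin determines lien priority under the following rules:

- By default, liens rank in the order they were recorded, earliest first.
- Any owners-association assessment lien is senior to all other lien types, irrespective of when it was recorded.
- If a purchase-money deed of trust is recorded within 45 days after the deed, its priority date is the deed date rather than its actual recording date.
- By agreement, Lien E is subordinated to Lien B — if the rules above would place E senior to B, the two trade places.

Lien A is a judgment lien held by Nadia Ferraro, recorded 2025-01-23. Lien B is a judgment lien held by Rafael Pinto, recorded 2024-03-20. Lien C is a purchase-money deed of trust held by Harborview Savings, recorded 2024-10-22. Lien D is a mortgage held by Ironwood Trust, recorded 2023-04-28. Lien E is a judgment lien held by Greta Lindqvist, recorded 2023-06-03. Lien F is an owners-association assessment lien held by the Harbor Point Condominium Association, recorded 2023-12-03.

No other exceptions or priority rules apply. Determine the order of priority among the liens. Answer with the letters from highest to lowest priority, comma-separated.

Adjusting effective dates: C was recorded 60 days after the deed, outside the 45-day window, so it keeps its recording date.
F is an owners-association assessment lien and takes priority over every other lien.
Ordering the rest by effective date: D (2023-04-28), E (2023-06-03), B (2024-03-20), C (2024-10-22), A (2025-01-23).
E is senior to B before the subordination, so the two trade places.

F, D, B, E, C, A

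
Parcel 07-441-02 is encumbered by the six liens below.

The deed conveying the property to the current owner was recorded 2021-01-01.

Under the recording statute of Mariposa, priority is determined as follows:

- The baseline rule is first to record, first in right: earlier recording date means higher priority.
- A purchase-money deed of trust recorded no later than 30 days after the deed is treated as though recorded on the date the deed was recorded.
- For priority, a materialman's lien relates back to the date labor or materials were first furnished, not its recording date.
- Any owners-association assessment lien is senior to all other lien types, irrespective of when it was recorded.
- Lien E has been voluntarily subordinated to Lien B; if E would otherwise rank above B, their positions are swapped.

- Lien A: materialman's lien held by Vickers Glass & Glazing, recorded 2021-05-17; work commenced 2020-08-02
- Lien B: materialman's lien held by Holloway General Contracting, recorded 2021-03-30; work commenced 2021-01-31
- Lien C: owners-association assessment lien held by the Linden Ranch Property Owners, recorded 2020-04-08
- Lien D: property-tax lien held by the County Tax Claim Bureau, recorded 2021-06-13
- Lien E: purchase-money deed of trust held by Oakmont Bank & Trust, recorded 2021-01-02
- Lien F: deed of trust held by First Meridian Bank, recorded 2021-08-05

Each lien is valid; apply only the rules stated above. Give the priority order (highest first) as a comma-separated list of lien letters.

Effective dates: A is treated as recorded 2020-08-02, the work-commencement date; B relates back to 2021-01-31 (work commenced); E was recorded within the 30-day window, so its effective date is the deed date 2021-01-01.
As an owners-association assessment lien, C is senior to every other lien.
Remaining liens by effective date: A (2020-08-02), E (2021-01-01), B (2021-01-31), D (2021-06-13), F (2021-08-05).
E is senior to B before the subordination, so the two trade places.

C, A, B, E, D, F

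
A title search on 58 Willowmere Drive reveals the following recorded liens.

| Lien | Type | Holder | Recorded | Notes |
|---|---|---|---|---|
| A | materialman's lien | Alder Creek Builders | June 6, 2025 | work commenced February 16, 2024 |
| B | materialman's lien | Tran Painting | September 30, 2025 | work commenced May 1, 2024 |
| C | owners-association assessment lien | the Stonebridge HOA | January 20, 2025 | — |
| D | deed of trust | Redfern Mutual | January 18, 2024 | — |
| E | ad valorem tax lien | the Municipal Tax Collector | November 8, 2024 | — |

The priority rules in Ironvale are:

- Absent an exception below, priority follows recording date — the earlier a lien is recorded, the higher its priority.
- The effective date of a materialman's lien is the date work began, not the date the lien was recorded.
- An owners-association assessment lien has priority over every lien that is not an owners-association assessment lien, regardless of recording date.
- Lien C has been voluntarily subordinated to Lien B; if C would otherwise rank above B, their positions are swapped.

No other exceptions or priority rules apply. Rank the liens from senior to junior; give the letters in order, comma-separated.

B, D, A, C, E

Adjusting effective dates: A relates back to February 16, 2024 (work commenced); B is treated as recorded May 1, 2024, the work-commencement date.
C is an owners-association assessment lien, so it outranks all other liens regardless of date.
Remaining liens by effective date: D (January 18, 2024), A (February 16, 2024), B (May 1, 2024), E (November 8, 2024).
The subordination applies — C was senior to B — so C and B swap.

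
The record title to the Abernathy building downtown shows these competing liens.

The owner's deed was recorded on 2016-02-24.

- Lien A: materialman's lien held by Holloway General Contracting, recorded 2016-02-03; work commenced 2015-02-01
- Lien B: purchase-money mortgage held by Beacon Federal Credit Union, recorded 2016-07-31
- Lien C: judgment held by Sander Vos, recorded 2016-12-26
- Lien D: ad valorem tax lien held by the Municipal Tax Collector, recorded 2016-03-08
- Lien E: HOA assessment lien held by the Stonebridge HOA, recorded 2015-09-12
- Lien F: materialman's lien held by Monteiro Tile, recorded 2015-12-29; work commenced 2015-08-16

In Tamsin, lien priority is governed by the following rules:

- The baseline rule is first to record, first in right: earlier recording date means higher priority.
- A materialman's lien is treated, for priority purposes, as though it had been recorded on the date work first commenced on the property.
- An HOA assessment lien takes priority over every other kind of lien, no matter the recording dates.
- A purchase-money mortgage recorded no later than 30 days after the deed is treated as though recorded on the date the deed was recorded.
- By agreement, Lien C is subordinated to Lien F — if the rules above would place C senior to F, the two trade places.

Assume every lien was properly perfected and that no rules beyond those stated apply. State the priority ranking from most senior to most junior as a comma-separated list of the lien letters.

E, A, F, D, B, C

Adjusting effective dates: A's effective date is 2015-02-01, when work began; B was recorded 158 days after the deed — beyond 30 days — so no relation-back applies; F's effective date is 2015-08-16, when work began.
E is an HOA assessment lien, so it outranks all other liens regardless of date.
Remaining liens by effective date: A (2015-02-01), F (2015-08-16), D (2016-03-08), B (2016-07-31), C (2016-12-26).
Since C is not senior to F, the subordination leaves the order unchanged.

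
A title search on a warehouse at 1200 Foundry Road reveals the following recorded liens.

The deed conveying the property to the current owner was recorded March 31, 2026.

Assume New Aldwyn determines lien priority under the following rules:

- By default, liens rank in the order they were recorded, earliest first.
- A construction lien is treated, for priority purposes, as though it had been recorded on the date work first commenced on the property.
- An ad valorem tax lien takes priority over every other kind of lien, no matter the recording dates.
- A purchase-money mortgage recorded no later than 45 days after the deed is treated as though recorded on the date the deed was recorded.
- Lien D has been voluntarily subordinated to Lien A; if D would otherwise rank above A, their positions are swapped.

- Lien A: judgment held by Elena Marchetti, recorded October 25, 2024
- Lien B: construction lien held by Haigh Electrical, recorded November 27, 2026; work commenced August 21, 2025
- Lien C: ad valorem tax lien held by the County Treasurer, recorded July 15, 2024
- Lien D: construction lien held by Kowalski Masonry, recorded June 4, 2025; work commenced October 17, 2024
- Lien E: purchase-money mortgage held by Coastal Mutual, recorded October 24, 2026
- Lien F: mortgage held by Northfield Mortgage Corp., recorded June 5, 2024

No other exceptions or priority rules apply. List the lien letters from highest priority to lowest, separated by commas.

First, effective dates: B relates back to August 21, 2025 (work commenced); D is treated as recorded October 17, 2024, the work-commencement date; E was recorded 207 days after the deed — beyond 45 days — so no relation-back applies.
C is an ad valorem tax lien and takes priority over every other lien.
The other liens, earliest effective date first: F (June 5, 2024), D (October 17, 2024), A (October 25, 2024), B (August 21, 2025), E (October 24, 2026).
D is senior to A before the subordination, so the two trade places.

C, F, A, D, B, E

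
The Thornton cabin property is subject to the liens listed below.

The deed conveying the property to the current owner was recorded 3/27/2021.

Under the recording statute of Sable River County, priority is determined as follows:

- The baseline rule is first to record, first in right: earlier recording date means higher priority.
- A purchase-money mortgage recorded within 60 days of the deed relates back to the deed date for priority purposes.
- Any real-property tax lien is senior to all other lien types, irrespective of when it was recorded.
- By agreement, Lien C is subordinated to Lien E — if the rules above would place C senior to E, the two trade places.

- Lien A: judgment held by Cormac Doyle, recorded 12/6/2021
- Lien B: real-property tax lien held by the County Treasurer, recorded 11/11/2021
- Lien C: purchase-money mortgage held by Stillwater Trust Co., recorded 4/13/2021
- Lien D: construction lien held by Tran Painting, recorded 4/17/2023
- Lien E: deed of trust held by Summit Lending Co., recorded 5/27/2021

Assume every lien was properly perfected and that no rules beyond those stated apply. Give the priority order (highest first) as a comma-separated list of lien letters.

First, effective dates: C was recorded within the 60-day window, so its effective date is the deed date 3/27/2021.
B, as a real-property tax lien, has superpriority and ranks first.
Among the remaining liens, by effective date: C (3/27/2021), E (5/27/2021), A (12/6/2021), D (4/17/2023).
C is senior to E before the subordination, so the two trade places.

B, E, C, A, D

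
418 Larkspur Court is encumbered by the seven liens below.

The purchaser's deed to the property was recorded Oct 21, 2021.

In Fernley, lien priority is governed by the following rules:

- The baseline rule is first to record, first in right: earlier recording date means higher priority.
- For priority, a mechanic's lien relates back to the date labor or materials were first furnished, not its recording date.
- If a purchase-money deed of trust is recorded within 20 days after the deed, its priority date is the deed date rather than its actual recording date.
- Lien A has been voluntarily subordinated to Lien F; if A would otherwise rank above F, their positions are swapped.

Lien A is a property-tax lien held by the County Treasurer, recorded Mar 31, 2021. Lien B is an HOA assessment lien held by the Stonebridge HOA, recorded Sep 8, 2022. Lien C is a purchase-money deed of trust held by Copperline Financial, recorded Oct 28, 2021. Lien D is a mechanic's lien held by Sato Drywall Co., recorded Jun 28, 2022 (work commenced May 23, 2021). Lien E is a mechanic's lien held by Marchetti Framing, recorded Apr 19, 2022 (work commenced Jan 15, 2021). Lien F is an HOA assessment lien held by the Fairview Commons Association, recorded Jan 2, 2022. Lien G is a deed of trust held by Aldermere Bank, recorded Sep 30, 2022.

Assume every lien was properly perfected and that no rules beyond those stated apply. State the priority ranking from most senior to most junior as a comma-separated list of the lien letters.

Effective dates after the stated exceptions: C relates back to the deed date Oct 21, 2021; D is treated as recorded May 23, 2021, the work-commencement date; E relates back to Jan 15, 2021 (work commenced).
By effective date: E (Jan 15, 2021), A (Mar 31, 2021), D (May 23, 2021), C (Oct 21, 2021), F (Jan 2, 2022), B (Sep 8, 2022), G (Sep 30, 2022).
A is senior to F before the subordination, so the two trade places.

E, F, D, C, A, B, G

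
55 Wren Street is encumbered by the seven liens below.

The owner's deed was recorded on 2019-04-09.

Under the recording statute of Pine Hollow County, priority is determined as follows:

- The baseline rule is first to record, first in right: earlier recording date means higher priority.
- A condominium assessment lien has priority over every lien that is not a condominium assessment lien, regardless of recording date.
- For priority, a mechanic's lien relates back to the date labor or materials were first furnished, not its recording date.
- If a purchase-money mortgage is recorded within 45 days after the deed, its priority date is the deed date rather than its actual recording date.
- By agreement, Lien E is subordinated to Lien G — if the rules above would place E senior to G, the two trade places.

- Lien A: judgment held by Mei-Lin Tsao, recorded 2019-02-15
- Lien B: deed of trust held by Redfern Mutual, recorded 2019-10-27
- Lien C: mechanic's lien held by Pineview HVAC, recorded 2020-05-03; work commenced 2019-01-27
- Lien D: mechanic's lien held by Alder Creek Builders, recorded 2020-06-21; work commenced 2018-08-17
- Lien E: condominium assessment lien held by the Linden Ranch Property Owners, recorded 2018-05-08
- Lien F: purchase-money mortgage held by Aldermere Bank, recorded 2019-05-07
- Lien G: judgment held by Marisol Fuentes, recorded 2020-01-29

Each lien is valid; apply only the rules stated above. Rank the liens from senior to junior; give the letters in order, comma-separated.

G, D, C, A, F, B, E

Effective dates after the stated exceptions: C relates back to 2019-01-27 (work commenced); D's effective date is 2018-08-17, when work began; F was recorded within the 45-day window, so its effective date is the deed date 2019-04-09.
E is a condominium assessment lien and takes priority over every other lien.
Ordering the rest by effective date: D (2018-08-17), C (2019-01-27), A (2019-02-15), F (2019-04-09), B (2019-10-27), G (2020-01-29).
E is senior to G before the subordination, so the two trade places.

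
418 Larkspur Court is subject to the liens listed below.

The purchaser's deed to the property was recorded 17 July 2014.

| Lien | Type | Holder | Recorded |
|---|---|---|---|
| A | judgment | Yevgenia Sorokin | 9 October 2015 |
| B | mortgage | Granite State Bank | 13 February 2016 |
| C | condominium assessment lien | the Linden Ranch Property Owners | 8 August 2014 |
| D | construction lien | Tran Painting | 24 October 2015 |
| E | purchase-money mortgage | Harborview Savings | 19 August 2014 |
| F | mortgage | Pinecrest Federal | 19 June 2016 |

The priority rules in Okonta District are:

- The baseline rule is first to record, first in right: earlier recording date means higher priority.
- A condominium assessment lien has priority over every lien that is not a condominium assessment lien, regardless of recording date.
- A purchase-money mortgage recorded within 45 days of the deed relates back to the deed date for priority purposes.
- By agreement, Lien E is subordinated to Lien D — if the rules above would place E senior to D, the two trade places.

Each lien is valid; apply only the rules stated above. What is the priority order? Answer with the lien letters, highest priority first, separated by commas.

Adjusting effective dates: E's effective date is the deed date, 17 July 2014.
C, as a condominium assessment lien, has superpriority and ranks first.
The other liens, earliest effective date first: E (17 July 2014), A (9 October 2015), D (24 October 2015), B (13 February 2016), F (19 June 2016).
Because E would otherwise rank above D, the subordination swaps them.

C, D, A, E, B, F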